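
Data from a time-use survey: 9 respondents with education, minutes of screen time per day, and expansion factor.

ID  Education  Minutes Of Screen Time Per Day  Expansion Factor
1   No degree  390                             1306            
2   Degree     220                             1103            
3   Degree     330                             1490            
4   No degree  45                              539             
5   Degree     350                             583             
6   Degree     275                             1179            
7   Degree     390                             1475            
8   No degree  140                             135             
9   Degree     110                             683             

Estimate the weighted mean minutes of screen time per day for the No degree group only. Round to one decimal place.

No degree rows: 1, 4, 8
Weighted sum = 390×1306 + 45×539 + 140×135
  = 509340 + 24255 + 18900 = 552495
Sum of weights = 1306 + 539 + 135 = 1980
Weighted mean = 552495 / 1980 = 279.03788

279.0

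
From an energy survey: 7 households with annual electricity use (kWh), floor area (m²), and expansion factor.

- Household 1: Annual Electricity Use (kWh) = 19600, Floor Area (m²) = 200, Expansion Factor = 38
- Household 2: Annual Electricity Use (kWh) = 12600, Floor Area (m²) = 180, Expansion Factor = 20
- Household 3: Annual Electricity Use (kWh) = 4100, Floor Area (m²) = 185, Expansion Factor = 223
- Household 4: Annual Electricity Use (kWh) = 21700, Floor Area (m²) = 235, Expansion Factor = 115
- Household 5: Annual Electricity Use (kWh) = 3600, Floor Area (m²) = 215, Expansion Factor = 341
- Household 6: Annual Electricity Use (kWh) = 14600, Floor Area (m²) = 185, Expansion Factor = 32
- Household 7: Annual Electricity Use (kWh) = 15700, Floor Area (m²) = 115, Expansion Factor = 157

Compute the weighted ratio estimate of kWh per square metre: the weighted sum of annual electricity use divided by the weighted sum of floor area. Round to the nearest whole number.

Σ wᵢ·y = 19600×38 + 12600×20 + 4100×223 + 21700×115 + 3600×341 + 14600×32 + 15700×157
  = 744800 + 252000 + 914300 + 2495500 + 1227600 + 467200 + 2464900 = 8566300
Σ wᵢ·x = 200×38 + 180×20 + 185×223 + 235×115 + 215×341 + 185×32 + 115×157
  = 7600 + 3600 + 41255 + 27025 + 73315 + 5920 + 18055 = 176770
Ratio = 8566300 / 176770 = 48.460146

48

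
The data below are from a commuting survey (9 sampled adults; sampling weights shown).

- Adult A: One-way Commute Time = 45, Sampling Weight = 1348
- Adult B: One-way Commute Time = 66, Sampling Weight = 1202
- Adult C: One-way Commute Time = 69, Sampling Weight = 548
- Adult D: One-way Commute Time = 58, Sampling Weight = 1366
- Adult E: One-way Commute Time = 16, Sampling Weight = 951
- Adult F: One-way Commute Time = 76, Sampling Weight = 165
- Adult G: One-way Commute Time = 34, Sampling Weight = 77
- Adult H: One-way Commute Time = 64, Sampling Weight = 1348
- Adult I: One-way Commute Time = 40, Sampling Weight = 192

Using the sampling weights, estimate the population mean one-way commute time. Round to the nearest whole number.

53

Weighted sum = 45×1348 + 66×1202 + 69×548 + 58×1366 + 16×951 + 76×165 + 34×77 + 64×1348 + 40×192
  = 381358
Sum of weights = 1348 + 1202 + 548 + 1366 + 951 + 165 + 77 + 1348 + 192 = 7197
Weighted mean = 381358 / 7197 = 52.988467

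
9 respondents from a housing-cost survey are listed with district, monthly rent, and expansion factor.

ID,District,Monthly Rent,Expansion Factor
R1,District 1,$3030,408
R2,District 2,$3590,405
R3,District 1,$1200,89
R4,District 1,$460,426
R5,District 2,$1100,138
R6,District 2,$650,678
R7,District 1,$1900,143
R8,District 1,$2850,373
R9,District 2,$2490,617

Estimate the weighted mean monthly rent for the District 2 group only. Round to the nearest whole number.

1949

District 2 rows: R2, R5, R6, R9
Weighted sum = 3590×405 + 1100×138 + 650×678 + 2490×617
  = 1453950 + 151800 + 440700 + 1536330 = 3582780
Sum of weights = 405 + 138 + 678 + 617 = 1838
Weighted mean = 3582780 / 1838 = 1949.2818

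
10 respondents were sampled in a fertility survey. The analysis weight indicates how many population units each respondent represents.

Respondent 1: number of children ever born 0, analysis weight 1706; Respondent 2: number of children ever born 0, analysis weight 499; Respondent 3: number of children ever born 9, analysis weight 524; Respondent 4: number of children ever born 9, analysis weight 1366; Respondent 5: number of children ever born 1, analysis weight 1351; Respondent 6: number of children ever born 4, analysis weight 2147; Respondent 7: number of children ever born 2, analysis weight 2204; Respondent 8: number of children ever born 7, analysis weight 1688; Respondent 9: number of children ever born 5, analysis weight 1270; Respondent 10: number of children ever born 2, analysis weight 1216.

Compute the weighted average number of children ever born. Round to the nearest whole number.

4

Weighted sum = 0×1706 + 0×499 + 9×524 + 9×1366 + 1×1351 + 4×2147 + 2×2204 + 7×1688 + 5×1270 + 2×1216
  = 0 + 0 + 4716 + 12294 + 1351 + 8588 + 4408 + 11816 + 6350 + 2432 = 51955
Sum of weights = 1706 + 499 + 524 + 1366 + 1351 + 2147 + 2204 + 1688 + 1270 + 1216 = 13971
Weighted mean = 51955 / 13971 = 3.7187746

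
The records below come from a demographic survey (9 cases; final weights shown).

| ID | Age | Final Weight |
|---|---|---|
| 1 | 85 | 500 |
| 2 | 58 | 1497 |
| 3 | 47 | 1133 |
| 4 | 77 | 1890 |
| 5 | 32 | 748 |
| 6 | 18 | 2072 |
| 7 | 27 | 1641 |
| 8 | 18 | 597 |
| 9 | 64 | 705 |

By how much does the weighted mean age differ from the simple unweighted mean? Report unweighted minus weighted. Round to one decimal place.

1.9

Unweighted sum = 85 + 58 + 47 + 77 + 32 + 18 + 27 + 18 + 64 = 426
Unweighted mean = 426 / 9 = 47.333333
Weighted sum = 85×500 + 58×1497 + 47×1133 + 77×1890 + 32×748 + 18×2072 + 27×1641 + 18×597 + 64×705
  = 42500 + 86826 + 53251 + 145530 + 23936 + 37296 + 44307 + 10746 + 45120 = 489512
Sum of weights = 500 + 1497 + 1133 + 1890 + 748 + 2072 + 1641 + 597 + 705 = 10783
Weighted mean = 489512 / 10783 = 45.396643
Difference (unweighted minus weighted) = 1.9366905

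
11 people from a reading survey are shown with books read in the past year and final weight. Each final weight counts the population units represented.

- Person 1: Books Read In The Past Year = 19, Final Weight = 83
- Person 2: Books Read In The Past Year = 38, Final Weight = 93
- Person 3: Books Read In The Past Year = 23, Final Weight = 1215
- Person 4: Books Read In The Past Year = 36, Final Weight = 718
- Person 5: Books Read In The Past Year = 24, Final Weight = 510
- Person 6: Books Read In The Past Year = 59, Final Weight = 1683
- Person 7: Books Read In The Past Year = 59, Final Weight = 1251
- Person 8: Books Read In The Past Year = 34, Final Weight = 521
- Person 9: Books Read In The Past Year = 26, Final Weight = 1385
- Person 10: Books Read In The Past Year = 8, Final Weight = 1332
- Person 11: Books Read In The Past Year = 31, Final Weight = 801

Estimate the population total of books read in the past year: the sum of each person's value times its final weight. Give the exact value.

333461

Weighted total = 19×83 + 38×93 + 23×1215 + 36×718 + 24×510 + 59×1683 + 59×1251 + 34×521 + 26×1385 + 8×1332 + 31×801
  = 333461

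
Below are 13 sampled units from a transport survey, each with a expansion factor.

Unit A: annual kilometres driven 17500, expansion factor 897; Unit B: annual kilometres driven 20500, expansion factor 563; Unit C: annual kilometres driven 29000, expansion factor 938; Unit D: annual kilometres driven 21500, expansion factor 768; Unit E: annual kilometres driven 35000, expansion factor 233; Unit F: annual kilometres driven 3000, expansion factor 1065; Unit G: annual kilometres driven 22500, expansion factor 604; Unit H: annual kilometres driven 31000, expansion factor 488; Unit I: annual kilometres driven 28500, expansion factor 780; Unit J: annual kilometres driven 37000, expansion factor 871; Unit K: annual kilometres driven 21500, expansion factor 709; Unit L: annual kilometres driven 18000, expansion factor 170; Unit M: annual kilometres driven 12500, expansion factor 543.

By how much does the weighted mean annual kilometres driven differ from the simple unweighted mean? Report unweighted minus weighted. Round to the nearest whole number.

800

Unweighted sum = 297500
Unweighted mean = 297500 / 13 = 22884.615
Weighted sum = 190569000
Sum of weights = 8629
Weighted mean = 190569000 / 8629 = 22084.714
Difference (unweighted minus weighted) = 799.90105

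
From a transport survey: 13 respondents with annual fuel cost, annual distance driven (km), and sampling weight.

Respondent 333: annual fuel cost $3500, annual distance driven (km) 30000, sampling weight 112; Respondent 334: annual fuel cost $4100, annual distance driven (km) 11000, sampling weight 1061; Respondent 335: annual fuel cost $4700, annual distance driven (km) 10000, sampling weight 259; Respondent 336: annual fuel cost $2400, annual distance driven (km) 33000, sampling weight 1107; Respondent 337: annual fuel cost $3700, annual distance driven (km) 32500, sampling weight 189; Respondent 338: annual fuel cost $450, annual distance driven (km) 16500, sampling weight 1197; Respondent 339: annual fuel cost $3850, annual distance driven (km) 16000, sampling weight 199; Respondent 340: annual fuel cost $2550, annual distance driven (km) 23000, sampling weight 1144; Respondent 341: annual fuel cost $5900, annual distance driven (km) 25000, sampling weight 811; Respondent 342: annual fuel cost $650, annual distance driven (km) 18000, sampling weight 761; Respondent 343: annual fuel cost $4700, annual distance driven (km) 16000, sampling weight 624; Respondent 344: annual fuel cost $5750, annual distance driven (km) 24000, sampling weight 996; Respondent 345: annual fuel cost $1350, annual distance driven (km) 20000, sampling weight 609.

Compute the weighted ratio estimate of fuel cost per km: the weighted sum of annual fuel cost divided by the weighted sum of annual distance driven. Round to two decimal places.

0.15

Σ wᵢ·y = 28299000
Σ wᵢ·x = 189582000
Ratio = 28299000 / 189582000 = 0.1492705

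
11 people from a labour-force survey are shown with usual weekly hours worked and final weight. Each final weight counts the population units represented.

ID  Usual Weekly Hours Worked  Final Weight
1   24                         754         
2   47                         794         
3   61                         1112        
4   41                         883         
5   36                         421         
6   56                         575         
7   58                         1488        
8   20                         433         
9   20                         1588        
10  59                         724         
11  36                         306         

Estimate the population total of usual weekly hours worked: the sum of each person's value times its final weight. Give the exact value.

387261

Weighted total = 24×754 + 47×794 + 61×1112 + 41×883 + 36×421 + 56×575 + 58×1488 + 20×433 + 20×1588 + 59×724 + 36×306
  = 18096 + 37318 + 67832 + 36203 + 15156 + 32200 + 86304 + 8660 + 31760 + 42716 + 11016 = 387261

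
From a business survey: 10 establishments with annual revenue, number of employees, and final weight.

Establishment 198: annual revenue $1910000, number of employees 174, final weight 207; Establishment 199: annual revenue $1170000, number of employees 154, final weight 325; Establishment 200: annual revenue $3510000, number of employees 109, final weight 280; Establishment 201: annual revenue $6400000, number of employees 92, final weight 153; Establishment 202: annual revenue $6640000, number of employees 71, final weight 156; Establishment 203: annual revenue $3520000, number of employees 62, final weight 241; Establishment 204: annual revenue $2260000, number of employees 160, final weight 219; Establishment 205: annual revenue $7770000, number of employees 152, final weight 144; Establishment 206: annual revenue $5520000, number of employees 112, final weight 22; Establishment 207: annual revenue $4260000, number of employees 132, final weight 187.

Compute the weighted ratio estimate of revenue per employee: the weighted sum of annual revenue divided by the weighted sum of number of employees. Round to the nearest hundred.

Σ wᵢ·y = 1910000×207 + 1170000×325 + 3510000×280 + 6400000×153 + 6640000×156 + 3520000×241 + 2260000×219 + 7770000×144 + 5520000×22 + 4260000×187
  = 395370000 + 380250000 + 982800000 + 979200000 + 1035840000 + 848320000 + 494940000 + 1118880000 + 121440000 + 796620000 = 7153660000
Σ wᵢ·x = 174×207 + 154×325 + 109×280 + 92×153 + 71×156 + 62×241 + 160×219 + 152×144 + 112×22 + 132×187
  = 240758
Ratio = 7153660000 / 240758 = 29713.073

29700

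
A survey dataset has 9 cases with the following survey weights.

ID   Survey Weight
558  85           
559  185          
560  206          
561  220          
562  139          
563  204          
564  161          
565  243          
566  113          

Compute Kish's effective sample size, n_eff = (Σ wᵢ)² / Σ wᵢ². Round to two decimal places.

Σ wᵢ = 1556
Σ wᵢ² = 7225 + 34225 + 42436 + 48400 + 19321 + 41616 + 25921 + 59049 + 12769 = 290962
n_eff = 1556² / 290962 = 2421136 / 290962 = 8.3211416

8.32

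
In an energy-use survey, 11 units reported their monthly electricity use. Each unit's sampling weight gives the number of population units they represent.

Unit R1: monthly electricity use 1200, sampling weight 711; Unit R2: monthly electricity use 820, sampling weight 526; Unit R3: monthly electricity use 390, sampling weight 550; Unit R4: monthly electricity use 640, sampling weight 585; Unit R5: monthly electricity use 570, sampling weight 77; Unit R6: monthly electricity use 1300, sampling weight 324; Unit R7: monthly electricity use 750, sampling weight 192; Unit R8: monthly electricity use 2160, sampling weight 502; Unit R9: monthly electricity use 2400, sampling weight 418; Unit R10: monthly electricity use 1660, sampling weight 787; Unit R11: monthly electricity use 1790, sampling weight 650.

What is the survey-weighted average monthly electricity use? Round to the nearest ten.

1320

Weighted sum = 1200×711 + 820×526 + 390×550 + 640×585 + 570×77 + 1300×324 + 750×192 + 2160×502 + 2400×418 + 1660×787 + 1790×650
  = 7039950
Sum of weights = 711 + 526 + 550 + 585 + 77 + 324 + 192 + 502 + 418 + 787 + 650 = 5322
Weighted mean = 7039950 / 5322 = 1322.8016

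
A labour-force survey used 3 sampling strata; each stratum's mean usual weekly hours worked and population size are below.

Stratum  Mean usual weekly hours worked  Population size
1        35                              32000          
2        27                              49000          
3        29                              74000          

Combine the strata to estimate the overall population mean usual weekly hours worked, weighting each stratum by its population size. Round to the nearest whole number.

30

Σ Nₕ·x̄ₕ = 35×32000 + 27×49000 + 29×74000
  = 1120000 + 1323000 + 2146000 = 4589000
Σ Nₕ = 32000 + 49000 + 74000 = 155000
Overall mean = 4589000 / 155000 = 29.606452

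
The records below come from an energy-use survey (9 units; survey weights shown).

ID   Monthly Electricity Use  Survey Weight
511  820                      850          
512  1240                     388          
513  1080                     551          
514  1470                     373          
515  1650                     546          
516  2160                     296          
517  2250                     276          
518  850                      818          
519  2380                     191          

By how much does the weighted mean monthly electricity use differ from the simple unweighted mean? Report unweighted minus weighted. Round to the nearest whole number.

Unweighted sum = 820 + 1240 + 1080 + 1470 + 1650 + 2160 + 2250 + 850 + 2380 = 13900
Unweighted mean = 13900 / 9 = 1544.4444
Weighted sum = 820×850 + 1240×388 + 1080×551 + 1470×373 + 1650×546 + 2160×296 + 2250×276 + 850×818 + 2380×191
  = 697000 + 481120 + 595080 + 548310 + 900900 + 639360 + 621000 + 695300 + 454580 = 5632650
Sum of weights = 4289
Weighted mean = 5632650 / 4289 = 1313.2782
Difference (unweighted minus weighted) = 231.16629

231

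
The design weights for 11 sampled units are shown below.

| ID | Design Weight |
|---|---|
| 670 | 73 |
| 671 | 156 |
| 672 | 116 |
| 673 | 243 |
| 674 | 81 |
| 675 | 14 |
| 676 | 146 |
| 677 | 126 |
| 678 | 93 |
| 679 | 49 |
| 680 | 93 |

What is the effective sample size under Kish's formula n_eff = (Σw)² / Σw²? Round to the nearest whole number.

Σ wᵢ = 73 + 156 + 116 + 243 + 81 + 14 + 146 + 126 + 93 + 49 + 93 = 1190
Σ wᵢ² = 165818
n_eff = 1190² / 165818 = 1416100 / 165818 = 8.5400861

9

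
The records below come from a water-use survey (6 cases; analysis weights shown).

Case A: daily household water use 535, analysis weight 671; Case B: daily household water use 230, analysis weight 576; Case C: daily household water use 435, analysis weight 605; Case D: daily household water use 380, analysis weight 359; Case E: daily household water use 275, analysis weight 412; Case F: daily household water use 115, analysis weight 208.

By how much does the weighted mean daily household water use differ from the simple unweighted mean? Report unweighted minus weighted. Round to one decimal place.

Unweighted sum = 535 + 230 + 435 + 380 + 275 + 115 = 1970
Unweighted mean = 1970 / 6 = 328.33333
Weighted sum = 535×671 + 230×576 + 435×605 + 380×359 + 275×412 + 115×208
  = 1028280
Sum of weights = 671 + 576 + 605 + 359 + 412 + 208 = 2831
Weighted mean = 1028280 / 2831 = 363.22148
Difference (unweighted minus weighted) = -34.888143

-34.9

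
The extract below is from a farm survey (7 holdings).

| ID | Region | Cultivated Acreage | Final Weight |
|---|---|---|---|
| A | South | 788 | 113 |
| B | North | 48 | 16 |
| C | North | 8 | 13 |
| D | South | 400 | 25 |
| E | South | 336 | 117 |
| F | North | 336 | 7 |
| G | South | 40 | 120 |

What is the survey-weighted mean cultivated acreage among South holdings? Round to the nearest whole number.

382

South rows: A, D, E, G
Weighted sum = 788×113 + 400×25 + 336×117 + 40×120
  = 89044 + 10000 + 39312 + 4800 = 143156
Sum of weights = 113 + 25 + 117 + 120 = 375
Weighted mean = 143156 / 375 = 381.74933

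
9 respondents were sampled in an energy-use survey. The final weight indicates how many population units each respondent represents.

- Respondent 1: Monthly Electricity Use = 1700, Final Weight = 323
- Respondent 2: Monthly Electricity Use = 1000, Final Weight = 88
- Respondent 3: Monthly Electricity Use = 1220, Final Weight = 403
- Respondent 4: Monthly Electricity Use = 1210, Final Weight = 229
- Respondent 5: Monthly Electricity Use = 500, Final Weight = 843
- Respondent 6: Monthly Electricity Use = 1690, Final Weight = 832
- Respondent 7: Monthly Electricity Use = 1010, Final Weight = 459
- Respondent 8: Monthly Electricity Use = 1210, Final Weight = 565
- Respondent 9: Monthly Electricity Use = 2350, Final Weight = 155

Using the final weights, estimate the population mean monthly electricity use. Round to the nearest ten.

Weighted sum = 1700×323 + 1000×88 + 1220×403 + 1210×229 + 500×843 + 1690×832 + 1010×459 + 1210×565 + 2350×155
  = 549100 + 88000 + 491660 + 277090 + 421500 + 1406080 + 463590 + 683650 + 364250 = 4744920
Sum of weights = 323 + 88 + 403 + 229 + 843 + 832 + 459 + 565 + 155 = 3897
Weighted mean = 4744920 / 3897 = 1217.5828

1220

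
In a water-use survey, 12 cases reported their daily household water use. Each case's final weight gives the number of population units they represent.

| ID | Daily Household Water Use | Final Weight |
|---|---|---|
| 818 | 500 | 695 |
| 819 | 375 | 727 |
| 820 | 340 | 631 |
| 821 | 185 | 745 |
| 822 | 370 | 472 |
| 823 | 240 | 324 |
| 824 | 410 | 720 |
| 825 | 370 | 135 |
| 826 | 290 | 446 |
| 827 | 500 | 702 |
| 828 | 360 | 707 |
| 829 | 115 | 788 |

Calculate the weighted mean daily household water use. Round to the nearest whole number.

338

Weighted sum = 500×695 + 375×727 + 340×631 + 185×745 + 370×472 + 240×324 + 410×720 + 370×135 + 290×446 + 500×702 + 360×707 + 115×788
  = 347500 + 272625 + 214540 + 137825 + 174640 + 77760 + 295200 + 49950 + 129340 + 351000 + 254520 + 90620 = 2395520
Sum of weights = 695 + 727 + 631 + 745 + 472 + 324 + 720 + 135 + 446 + 702 + 707 + 788 = 7092
Weighted mean = 2395520 / 7092 = 337.77778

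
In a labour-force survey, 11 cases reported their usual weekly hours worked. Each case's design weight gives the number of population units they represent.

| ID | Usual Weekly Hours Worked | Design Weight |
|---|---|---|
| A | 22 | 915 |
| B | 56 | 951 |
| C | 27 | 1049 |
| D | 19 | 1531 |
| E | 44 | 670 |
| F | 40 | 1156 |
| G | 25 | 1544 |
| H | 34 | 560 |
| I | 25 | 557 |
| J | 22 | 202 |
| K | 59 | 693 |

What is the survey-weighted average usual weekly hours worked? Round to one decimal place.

Weighted sum = 22×915 + 56×951 + 27×1049 + 19×1531 + 44×670 + 40×1156 + 25×1544 + 34×560 + 25×557 + 22×202 + 59×693
  = 20130 + 53256 + 28323 + 29089 + 29480 + 46240 + 38600 + 19040 + 13925 + 4444 + 40887 = 323414
Sum of weights = 915 + 951 + 1049 + 1531 + 670 + 1156 + 1544 + 560 + 557 + 202 + 693 = 9828
Weighted mean = 323414 / 9828 = 32.907407

32.9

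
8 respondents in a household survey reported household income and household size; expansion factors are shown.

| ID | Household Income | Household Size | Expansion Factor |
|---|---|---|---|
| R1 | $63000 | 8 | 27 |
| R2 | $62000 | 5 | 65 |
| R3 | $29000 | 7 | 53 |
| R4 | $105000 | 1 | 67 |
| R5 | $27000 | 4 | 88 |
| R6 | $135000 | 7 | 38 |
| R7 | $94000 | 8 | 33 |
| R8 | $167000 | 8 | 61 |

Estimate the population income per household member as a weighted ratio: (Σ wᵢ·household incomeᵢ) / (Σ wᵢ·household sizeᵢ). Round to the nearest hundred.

14900

Σ wᵢ·y = 63000×27 + 62000×65 + 29000×53 + 105000×67 + 27000×88 + 135000×38 + 94000×33 + 167000×61
  = 1701000 + 4030000 + 1537000 + 7035000 + 2376000 + 5130000 + 3102000 + 10187000 = 35098000
Σ wᵢ·x = 8×27 + 5×65 + 7×53 + 1×67 + 4×88 + 7×38 + 8×33 + 8×61
  = 216 + 325 + 371 + 67 + 352 + 266 + 264 + 488 = 2349
Ratio = 35098000 / 2349 = 14941.677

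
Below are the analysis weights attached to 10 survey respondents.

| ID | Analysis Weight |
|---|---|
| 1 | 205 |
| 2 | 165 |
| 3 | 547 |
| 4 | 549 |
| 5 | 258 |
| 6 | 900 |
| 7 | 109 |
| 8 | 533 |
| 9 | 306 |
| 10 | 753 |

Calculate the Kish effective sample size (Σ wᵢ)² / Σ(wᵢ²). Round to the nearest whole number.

7

Σ wᵢ = 4325
Σ wᵢ² = 42025 + 27225 + 299209 + 301401 + 66564 + 810000 + 11881 + 284089 + 93636 + 567009 = 2503039
n_eff = 4325² / 2503039 = 18705625 / 2503039 = 7.4731656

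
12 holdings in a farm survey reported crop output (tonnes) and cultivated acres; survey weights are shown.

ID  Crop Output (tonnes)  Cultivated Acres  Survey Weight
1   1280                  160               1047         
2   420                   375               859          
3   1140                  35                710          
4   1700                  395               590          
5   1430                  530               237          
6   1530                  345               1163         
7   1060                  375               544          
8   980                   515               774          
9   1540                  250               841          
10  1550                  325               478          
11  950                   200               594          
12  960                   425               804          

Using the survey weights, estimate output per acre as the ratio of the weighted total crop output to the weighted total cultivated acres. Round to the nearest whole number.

Σ wᵢ·y = 1280×1047 + 420×859 + 1140×710 + 1700×590 + 1430×237 + 1530×1163 + 1060×544 + 980×774 + 1540×841 + 1550×478 + 950×594 + 960×804
  = 1340160 + 360780 + 809400 + 1003000 + 338910 + 1779390 + 576640 + 758520 + 1295140 + 740900 + 564300 + 771840 = 10338980
Σ wᵢ·x = 160×1047 + 375×859 + 35×710 + 395×590 + 530×237 + 345×1163 + 375×544 + 515×774 + 250×841 + 325×478 + 200×594 + 425×804
  = 167520 + 322125 + 24850 + 233050 + 125610 + 401235 + 204000 + 398610 + 210250 + 155350 + 118800 + 341700 = 2703100
Ratio = 10338980 / 2703100 = 3.8248603

4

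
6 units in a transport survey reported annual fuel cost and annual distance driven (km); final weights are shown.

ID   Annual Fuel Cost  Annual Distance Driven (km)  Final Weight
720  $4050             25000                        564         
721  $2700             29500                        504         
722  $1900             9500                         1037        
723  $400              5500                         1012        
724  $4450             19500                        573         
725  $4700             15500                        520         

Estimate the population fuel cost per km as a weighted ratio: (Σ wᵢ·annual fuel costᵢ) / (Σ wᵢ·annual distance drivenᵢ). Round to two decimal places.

0.17

Σ wᵢ·y = 4050×564 + 2700×504 + 1900×1037 + 400×1012 + 4450×573 + 4700×520
  = 11013950
Σ wᵢ·x = 25000×564 + 29500×504 + 9500×1037 + 5500×1012 + 19500×573 + 15500×520
  = 14100000 + 14868000 + 9851500 + 5566000 + 11173500 + 8060000 = 63619000
Ratio = 11013950 / 63619000 = 0.1731236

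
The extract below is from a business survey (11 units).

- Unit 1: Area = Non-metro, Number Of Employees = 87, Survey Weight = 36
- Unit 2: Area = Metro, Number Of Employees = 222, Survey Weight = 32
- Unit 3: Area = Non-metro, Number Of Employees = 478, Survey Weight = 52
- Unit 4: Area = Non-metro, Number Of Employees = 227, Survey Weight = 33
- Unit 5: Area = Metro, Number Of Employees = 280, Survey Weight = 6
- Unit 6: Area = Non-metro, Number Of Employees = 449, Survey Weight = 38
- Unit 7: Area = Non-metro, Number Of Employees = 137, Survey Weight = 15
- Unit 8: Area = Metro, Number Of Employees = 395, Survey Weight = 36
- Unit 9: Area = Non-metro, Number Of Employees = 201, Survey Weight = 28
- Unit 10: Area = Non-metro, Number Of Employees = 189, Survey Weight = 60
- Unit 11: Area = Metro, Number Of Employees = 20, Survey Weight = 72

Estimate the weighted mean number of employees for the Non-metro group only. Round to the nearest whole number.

273

Non-metro rows: 1, 3, 4, 6, 7, 9, 10
Weighted sum = 87×36 + 478×52 + 227×33 + 449×38 + 137×15 + 201×28 + 189×60
  = 71564
Sum of weights = 262
Weighted mean = 71564 / 262 = 273.14504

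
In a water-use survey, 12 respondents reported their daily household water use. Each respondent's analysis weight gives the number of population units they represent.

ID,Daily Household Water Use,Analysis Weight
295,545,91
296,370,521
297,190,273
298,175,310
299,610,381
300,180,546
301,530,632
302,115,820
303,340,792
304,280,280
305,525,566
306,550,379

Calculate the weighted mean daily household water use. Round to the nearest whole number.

351

Weighted sum = 545×91 + 370×521 + 190×273 + 175×310 + 610×381 + 180×546 + 530×632 + 115×820 + 340×792 + 280×280 + 525×566 + 550×379
  = 49595 + 192770 + 51870 + 54250 + 232410 + 98280 + 334960 + 94300 + 269280 + 78400 + 297150 + 208450 = 1961715
Sum of weights = 91 + 521 + 273 + 310 + 381 + 546 + 632 + 820 + 792 + 280 + 566 + 379 = 5591
Weighted mean = 1961715 / 5591 = 350.87015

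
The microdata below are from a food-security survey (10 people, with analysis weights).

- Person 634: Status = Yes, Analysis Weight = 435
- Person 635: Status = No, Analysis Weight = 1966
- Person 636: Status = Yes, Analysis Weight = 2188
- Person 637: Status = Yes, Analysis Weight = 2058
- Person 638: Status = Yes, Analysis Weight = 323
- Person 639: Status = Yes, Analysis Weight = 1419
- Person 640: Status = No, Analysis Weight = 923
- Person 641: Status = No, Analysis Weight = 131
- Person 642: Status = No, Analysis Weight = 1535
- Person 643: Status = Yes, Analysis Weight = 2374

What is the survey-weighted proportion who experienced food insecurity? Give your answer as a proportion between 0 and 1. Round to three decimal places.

Sum of weights for 'Yes' = 435 + 2188 + 2058 + 323 + 1419 + 2374 = 8797
Total weight = 435 + 1966 + 2188 + 2058 + 323 + 1419 + 923 + 131 + 1535 + 2374 = 13352
Weighted proportion = 8797 / 13352 = 0.65885261

0.659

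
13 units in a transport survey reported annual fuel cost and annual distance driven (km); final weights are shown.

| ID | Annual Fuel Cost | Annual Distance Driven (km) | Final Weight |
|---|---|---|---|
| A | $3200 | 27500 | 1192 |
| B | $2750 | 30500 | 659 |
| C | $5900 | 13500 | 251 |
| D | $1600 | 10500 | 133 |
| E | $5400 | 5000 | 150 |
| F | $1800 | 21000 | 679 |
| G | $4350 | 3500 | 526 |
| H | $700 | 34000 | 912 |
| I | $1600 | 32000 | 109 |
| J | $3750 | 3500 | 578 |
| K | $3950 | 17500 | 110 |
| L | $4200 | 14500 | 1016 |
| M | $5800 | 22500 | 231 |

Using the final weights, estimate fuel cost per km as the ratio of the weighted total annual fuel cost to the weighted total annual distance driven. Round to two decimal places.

Σ wᵢ·y = 20662450
Σ wᵢ·x = 132888000
Ratio = 20662450 / 132888000 = 0.1554877

0.16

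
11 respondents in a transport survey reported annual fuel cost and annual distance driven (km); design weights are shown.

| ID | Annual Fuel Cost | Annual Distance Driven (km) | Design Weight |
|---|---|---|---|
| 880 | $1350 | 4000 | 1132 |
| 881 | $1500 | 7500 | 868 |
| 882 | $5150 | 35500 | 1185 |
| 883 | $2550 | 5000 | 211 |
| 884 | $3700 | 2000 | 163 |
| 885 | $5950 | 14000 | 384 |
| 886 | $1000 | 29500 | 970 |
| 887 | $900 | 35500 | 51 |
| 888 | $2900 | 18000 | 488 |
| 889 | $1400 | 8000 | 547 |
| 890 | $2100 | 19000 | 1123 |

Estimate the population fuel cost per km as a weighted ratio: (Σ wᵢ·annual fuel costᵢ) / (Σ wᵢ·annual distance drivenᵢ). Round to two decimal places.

0.14

Σ wᵢ·y = 1350×1132 + 1500×868 + 5150×1185 + 2550×211 + 3700×163 + 5950×384 + 1000×970 + 900×51 + 2900×488 + 1400×547 + 2100×1123
  = 1528200 + 1302000 + 6102750 + 538050 + 603100 + 2284800 + 970000 + 45900 + 1415200 + 765800 + 2358300 = 17914100
Σ wᵢ·x = 4000×1132 + 7500×868 + 35500×1185 + 5000×211 + 2000×163 + 14000×384 + 29500×970 + 35500×51 + 18000×488 + 8000×547 + 19000×1123
  = 4528000 + 6510000 + 42067500 + 1055000 + 326000 + 5376000 + 28615000 + 1810500 + 8784000 + 4376000 + 21337000 = 124785000
Ratio = 17914100 / 124785000 = 0.14355972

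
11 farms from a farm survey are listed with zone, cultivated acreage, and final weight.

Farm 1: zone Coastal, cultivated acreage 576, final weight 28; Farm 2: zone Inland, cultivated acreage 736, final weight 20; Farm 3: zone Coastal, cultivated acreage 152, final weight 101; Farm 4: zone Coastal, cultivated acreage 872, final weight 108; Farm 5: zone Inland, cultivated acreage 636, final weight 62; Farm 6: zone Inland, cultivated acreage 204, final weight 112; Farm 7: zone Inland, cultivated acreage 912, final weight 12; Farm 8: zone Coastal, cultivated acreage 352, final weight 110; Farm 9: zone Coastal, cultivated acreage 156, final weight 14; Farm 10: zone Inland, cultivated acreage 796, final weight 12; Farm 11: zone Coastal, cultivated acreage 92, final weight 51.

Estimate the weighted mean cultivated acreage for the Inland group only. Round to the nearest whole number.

447

Inland rows: 2, 5, 6, 7, 10
Weighted sum = 97496
Sum of weights = 20 + 62 + 112 + 12 + 12 = 218
Weighted mean = 97496 / 218 = 447.22936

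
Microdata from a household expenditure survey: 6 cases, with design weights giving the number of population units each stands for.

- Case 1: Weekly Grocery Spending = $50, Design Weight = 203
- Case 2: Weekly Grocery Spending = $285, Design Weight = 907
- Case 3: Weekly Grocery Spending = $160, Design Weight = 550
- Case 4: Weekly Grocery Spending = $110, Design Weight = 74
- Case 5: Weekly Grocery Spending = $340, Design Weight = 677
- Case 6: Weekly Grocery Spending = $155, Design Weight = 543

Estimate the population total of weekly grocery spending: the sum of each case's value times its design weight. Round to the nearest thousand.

Weighted total = 50×203 + 285×907 + 160×550 + 110×74 + 340×677 + 155×543
  = 679130

679000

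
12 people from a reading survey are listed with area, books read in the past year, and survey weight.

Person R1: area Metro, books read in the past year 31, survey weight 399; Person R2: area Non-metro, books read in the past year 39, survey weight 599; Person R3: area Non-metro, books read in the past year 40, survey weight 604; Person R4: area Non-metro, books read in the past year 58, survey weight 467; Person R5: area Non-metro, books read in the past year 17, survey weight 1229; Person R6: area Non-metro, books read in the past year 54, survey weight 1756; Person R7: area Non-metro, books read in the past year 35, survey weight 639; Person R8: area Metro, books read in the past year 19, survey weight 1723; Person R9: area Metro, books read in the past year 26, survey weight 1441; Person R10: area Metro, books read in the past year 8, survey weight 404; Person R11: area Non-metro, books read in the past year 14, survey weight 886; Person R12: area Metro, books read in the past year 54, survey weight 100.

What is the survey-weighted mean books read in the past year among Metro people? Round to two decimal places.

22.43

Metro rows: R1, R8, R9, R10, R12
Weighted sum = 31×399 + 19×1723 + 26×1441 + 8×404 + 54×100
  = 12369 + 32737 + 37466 + 3232 + 5400 = 91204
Sum of weights = 399 + 1723 + 1441 + 404 + 100 = 4067
Weighted mean = 91204 / 4067 = 22.425375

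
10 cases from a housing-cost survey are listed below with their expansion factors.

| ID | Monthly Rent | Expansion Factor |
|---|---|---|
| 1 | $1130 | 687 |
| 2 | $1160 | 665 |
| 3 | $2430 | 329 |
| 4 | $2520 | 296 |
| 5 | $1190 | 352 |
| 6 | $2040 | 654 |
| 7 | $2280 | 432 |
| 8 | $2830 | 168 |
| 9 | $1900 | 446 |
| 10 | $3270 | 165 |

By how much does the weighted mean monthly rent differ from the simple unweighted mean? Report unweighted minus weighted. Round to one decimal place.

Unweighted sum = 1130 + 1160 + 2430 + 2520 + 1190 + 2040 + 2280 + 2830 + 1900 + 3270 = 20750
Unweighted mean = 20750 / 10 = 2075
Weighted sum = 1130×687 + 1160×665 + 2430×329 + 2520×296 + 1190×352 + 2040×654 + 2280×432 + 2830×168 + 1900×446 + 3270×165
  = 776310 + 771400 + 799470 + 745920 + 418880 + 1334160 + 984960 + 475440 + 847400 + 539550 = 7693490
Sum of weights = 687 + 665 + 329 + 296 + 352 + 654 + 432 + 168 + 446 + 165 = 4194
Weighted mean = 7693490 / 4194 = 1834.4039
Difference (unweighted minus weighted) = 240.59609

240.6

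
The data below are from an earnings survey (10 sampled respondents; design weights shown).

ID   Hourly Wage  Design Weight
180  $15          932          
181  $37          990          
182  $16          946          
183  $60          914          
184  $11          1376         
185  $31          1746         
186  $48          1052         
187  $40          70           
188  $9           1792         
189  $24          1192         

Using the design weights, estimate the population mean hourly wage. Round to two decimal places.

Weighted sum = 15×932 + 37×990 + 16×946 + 60×914 + 11×1376 + 31×1746 + 48×1052 + 40×70 + 9×1792 + 24×1192
  = 13980 + 36630 + 15136 + 54840 + 15136 + 54126 + 50496 + 2800 + 16128 + 28608 = 287880
Sum of weights = 932 + 990 + 946 + 914 + 1376 + 1746 + 1052 + 70 + 1792 + 1192 = 11010
Weighted mean = 287880 / 11010 = 26.147139

26.15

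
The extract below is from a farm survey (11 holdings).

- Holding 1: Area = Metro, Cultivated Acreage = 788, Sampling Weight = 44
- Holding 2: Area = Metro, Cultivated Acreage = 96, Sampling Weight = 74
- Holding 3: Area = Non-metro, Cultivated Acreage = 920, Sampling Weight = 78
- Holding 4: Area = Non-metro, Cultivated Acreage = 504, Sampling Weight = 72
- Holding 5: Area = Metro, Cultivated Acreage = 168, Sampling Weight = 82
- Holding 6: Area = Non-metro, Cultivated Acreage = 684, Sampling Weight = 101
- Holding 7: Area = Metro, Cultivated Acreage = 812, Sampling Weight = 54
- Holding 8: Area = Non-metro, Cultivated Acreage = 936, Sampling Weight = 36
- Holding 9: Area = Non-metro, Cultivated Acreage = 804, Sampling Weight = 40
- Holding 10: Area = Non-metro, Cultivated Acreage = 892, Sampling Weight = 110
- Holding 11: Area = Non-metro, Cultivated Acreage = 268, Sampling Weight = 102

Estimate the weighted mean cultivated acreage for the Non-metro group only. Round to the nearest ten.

Non-metro rows: 3, 4, 6, 8, 9, 10, 11
Weighted sum = 368444
Sum of weights = 78 + 72 + 101 + 36 + 40 + 110 + 102 = 539
Weighted mean = 368444 / 539 = 683.56957

680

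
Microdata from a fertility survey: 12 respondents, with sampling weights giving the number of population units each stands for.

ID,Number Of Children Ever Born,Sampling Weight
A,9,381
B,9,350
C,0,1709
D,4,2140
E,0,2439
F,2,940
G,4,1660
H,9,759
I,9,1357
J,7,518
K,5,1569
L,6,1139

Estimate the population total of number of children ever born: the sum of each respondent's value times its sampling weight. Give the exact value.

61008

Weighted total = 9×381 + 9×350 + 0×1709 + 4×2140 + 0×2439 + 2×940 + 4×1660 + 9×759 + 9×1357 + 7×518 + 5×1569 + 6×1139
  = 3429 + 3150 + 0 + 8560 + 0 + 1880 + 6640 + 6831 + 12213 + 3626 + 7845 + 6834 = 61008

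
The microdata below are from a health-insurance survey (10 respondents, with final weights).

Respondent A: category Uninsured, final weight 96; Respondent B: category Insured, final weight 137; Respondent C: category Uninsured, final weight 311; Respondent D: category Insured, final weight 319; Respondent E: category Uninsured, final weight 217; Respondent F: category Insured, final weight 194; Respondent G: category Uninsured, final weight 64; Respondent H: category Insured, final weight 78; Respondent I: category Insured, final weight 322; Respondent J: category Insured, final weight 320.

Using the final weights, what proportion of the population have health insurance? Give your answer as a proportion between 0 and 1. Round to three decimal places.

0.666

Sum of weights for 'Insured' = 137 + 319 + 194 + 78 + 322 + 320 = 1370
Total weight = 2058
Weighted proportion = 1370 / 2058 = 0.66569485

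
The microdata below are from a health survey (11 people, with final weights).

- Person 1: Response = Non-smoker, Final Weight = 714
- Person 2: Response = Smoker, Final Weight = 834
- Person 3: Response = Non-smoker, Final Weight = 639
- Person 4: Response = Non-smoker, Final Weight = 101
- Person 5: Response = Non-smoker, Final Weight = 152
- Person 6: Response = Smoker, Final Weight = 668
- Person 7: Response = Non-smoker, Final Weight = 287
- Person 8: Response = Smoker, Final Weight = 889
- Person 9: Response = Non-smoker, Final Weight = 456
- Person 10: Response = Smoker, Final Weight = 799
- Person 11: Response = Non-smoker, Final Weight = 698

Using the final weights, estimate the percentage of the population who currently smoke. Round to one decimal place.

Sum of weights for 'Smoker' = 834 + 668 + 889 + 799 = 3190
Total weight = 714 + 834 + 639 + 101 + 152 + 668 + 287 + 889 + 456 + 799 + 698 = 6237
Weighted proportion = 3190 / 6237 = 0.51146384 → 51.146384%

51.1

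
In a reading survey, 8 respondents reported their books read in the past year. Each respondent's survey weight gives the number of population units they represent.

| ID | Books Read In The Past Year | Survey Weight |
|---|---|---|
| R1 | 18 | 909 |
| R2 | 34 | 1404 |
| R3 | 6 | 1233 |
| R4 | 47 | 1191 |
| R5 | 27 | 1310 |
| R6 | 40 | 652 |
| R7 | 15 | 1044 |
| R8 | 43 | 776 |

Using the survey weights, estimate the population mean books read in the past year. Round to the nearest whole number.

Weighted sum = 18×909 + 34×1404 + 6×1233 + 47×1191 + 27×1310 + 40×652 + 15×1044 + 43×776
  = 16362 + 47736 + 7398 + 55977 + 35370 + 26080 + 15660 + 33368 = 237951
Sum of weights = 8519
Weighted mean = 237951 / 8519 = 27.9318

28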